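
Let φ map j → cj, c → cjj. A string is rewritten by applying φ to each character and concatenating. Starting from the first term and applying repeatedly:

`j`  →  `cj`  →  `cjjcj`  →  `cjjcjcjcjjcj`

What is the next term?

cjjcjcjcjjcjcjjcjcjjcjcjcjjcj

Expanding cjjcjcjcjjcj: c→cjj, j→cj, j→cj, c→cjj, j→cj, c→cjj, j→cj, c→cjj, j→cj, j→cj, c→cjj, j→cj. Concatenated: cjj cj cj cjj cj cjj cj cjj cj cj cjj cj.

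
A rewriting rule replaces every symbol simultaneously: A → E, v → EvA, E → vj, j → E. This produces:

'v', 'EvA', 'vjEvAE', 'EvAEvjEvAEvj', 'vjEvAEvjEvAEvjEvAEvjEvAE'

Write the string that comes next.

Rewriting the 24 symbols of vjEvAEvjEvAEvjEvAEvjEvAE one by one yields EvA E vj EvA E vj EvA E vj EvA E vj EvA E vj EvA E vj EvA E vj EvA E vj; concatenated:

EvAEvjEvAEvjEvAEvjEvAEvjEvAEvjEvAEvjEvAEvjEvAEvj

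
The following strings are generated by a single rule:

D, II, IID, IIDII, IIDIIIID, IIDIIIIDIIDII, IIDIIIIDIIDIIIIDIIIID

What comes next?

This is a Fibonacci-style word recurrence s(k) = s(k−1)·s(k−2): e.g. II·D = IID.
So term 8 is IIDIIIIDIIDIIIIDIIIID·IIDIIIIDIIDII.

IIDIIIIDIIDIIIIDIIIIDIIDIIIIDIIDII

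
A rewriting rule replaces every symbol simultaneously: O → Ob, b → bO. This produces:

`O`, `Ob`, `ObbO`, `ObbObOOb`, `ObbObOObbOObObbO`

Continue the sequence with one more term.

Rewriting the 16 symbols of ObbObOObbOObObbO one by one yields Ob bO bO Ob bO Ob Ob bO bO Ob Ob bO Ob bO bO Ob; concatenated:

ObbObOObbOObObbObOObObbOObbObOOb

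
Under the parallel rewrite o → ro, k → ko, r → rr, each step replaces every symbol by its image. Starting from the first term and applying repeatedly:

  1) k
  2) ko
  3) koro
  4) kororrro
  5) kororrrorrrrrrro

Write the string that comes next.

Rewriting the 16 symbols of kororrrorrrrrrro one by one yields ko ro rr ro rr rr rr ro rr rr rr rr rr rr rr ro; concatenated:

kororrrorrrrrrrorrrrrrrrrrrrrrro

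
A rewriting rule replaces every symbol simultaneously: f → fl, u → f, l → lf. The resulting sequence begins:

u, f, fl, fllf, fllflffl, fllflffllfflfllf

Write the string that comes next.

Rewriting the 16 symbols of fllflffllfflfllf one by one yields fl lf lf fl lf fl fl lf lf fl fl lf fl lf lf fl; concatenated:

fllflffllfflfllflfflfllffllflffl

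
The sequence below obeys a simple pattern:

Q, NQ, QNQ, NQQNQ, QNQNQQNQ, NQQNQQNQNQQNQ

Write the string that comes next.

QNQNQQNQNQQNQQNQNQQNQ

Each term (from the third on) is the two preceding terms concatenated in order: term 3 = Q·NQ = QNQ.
So term 7 is QNQNQQNQ·NQQNQQNQNQQNQ.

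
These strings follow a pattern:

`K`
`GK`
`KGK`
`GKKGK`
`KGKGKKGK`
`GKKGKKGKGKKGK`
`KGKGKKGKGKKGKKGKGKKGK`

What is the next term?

GKKGKKGKGKKGKKGKGKKGKGKKGKKGKGKKGK

This is a Fibonacci-style word recurrence s(k) = s(k−2)·s(k−1): e.g. K·GK = KGK.
Continuing: GKKGKKGKGKKGK · KGKGKKGKGKKGKKGKGKKGK gives term 8.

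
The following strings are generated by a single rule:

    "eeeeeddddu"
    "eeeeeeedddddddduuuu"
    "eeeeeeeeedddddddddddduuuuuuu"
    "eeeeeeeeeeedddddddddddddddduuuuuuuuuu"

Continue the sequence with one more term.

eeeeeeeeeeeeedddddddddddddddddddduuuuuuuuuuuuu

Each string has the form e^{2n+3} d^{4n} u^{3n-2} (n = 1, 2, …).
Setting n = 5 gives 13, 20, 13 characters in each block.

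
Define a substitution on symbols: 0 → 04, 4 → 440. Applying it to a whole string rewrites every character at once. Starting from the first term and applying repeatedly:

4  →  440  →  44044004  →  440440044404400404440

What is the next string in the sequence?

Rewriting the 21 symbols of 440440044404400404440 one by one yields 440 440 04 440 440 04 04 440 440 440 04 440 440 04 04 440 04 440 440 440 04; concatenated:

4404400444044004044404404400444044004044400444044044004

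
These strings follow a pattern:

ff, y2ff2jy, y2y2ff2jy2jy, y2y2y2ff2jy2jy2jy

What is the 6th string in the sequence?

y2y2y2y2y2ff2jy2jy2jy2jy2jy

s(k+1) = y2·s(k)·2jy, so each term gains y2 as a prefix and 2jy as a suffix.
From y2y2y2ff2jy2jy2jy, 2 further steps: y2y2y2ff2jy2jy2jy → y2y2y2y2ff2jy2jy2jy2jy → (answer).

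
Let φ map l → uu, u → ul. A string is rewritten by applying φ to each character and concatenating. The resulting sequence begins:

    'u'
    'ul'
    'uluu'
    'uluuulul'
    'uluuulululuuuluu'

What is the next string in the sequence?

φ(uluuulululuuuluu) expands symbol-by-symbol to ul uu ul ul ul uu ul uu ul uu ul ul ul uu ul ul; joining the 16 pieces gives the next term.

uluuulululuuuluuuluuulululuuulul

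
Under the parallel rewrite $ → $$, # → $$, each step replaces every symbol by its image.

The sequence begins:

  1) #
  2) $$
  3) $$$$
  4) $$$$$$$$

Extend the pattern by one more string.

$$$$$$$$$$$$$$$$

Expanding $$$$$$$$: $→$$, $→$$, $→$$, $→$$, $→$$, $→$$, $→$$, $→$$. Concatenated: $$ $$ $$ $$ $$ $$ $$ $$.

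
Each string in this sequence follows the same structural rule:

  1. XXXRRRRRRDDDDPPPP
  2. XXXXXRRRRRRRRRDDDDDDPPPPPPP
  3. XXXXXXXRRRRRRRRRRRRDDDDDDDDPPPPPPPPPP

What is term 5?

The n-th term is 2n-1 X's then 3n R's then 2n D's then 3n-2 P's, where the shown terms are n = 2, 3, 4.
Setting n = 6 gives 11, 18, 12, 16 characters in each block.

XXXXXXXXXXXRRRRRRRRRRRRRRRRRRDDDDDDDDDDDDPPPPPPPPPPPPPPPP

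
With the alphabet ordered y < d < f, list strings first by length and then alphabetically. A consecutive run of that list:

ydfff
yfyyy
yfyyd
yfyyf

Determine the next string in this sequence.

yfydy

Treat yfyyf as a base-3 numeral over the given alphabet and add one, carrying through any trailing f's.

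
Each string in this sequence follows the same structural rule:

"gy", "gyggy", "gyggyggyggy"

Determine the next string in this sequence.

Each string is two copies of the previous one joined by 'g'.
Doubling gyggyggyggy with 'g' between the halves:

gyggyggyggyggyggyggyggy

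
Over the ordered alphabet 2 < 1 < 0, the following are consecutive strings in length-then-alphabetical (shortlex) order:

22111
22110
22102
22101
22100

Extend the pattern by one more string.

Find the rightmost character of 22100 below 0, bump it to the next letter, and reset everything to its right to 2.

22022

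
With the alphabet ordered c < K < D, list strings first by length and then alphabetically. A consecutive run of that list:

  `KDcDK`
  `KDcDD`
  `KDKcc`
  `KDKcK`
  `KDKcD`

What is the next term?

The successor of KDKcD increments the rightmost position that isn't already D and resets every position after it to c.

KDKKc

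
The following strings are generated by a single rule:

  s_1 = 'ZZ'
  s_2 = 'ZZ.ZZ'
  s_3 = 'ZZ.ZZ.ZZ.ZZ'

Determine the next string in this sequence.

Every step duplicates the string with '.' between the halves.
Doubling ZZ.ZZ.ZZ.ZZ with '.' between the halves:

ZZ.ZZ.ZZ.ZZ.ZZ.ZZ.ZZ.ZZ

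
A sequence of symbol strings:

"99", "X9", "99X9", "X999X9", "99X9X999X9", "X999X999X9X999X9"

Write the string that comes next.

99X9X999X9X999X999X9X999X9

This is a Fibonacci-style word recurrence s(k) = s(k−2)·s(k−1): e.g. 99·X9 = 99X9.
The next term joins 99X9X999X9 and X999X999X9X999X9.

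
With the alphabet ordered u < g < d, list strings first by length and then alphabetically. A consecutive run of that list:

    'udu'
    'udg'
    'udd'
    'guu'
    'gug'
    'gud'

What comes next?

Treat gud as a base-3 numeral over the given alphabet and add one, carrying through any trailing d's.

ggu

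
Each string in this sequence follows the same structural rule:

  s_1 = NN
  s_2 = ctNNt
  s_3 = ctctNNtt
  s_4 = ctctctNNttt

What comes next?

Each term wraps the previous one in ct on the left and t on the right.
So the next term is ct·ctctctNNttt·t.

ctctctctNNtttt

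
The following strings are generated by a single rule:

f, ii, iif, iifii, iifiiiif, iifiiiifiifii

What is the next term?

This is a Fibonacci-style word recurrence s(k) = s(k−1)·s(k−2): e.g. ii·f = iif.
Continuing: iifiiiifiifii · iifiiiif gives term 7.

iifiiiifiifiiiifiiiif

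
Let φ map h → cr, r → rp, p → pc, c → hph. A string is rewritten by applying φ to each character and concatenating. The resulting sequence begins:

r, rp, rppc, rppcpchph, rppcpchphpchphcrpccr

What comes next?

Replace each of the 20 characters of rppcpchphpchphcrpccr in place — rp pc pc hph pc hph cr pc cr pc hph cr pc cr hph rp pc hph hph rp — and concatenate.

rppcpchphpchphcrpccrpchphcrpccrhphrppchphhphrp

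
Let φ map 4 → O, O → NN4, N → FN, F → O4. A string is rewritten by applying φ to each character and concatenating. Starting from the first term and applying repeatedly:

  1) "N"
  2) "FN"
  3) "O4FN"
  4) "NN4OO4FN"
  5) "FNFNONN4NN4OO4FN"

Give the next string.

φ(FNFNONN4NN4OO4FN) expands symbol-by-symbol to O4 FN O4 FN NN4 FN FN O FN FN O NN4 NN4 O O4 FN; joining the 16 pieces gives the next term.

O4FNO4FNNN4FNFNOFNFNONN4NN4OO4FN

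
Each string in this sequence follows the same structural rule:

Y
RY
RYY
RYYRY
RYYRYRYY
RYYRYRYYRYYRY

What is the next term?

RYYRYRYYRYYRYRYYRYRYY

From term 3 onward, concatenate the last term with the second-to-last: RY·Y = RYY, RYY·RY = RYYRY, …
Continuing: RYYRYRYYRYYRY · RYYRYRYY gives term 7.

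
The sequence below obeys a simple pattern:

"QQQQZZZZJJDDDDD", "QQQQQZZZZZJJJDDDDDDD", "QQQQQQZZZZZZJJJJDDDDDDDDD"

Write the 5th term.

Reading off run lengths: Q runs 4, 5, 6; Z runs 4, 5, 6; J runs 2, 3, 4; D runs 5, 7, 9 — each is linear in n, where the shown terms are n = 3, 4, 5.
Setting n = 7 gives 8, 8, 6, 13 characters in each block.

QQQQQQQQZZZZZZZZJJJJJJDDDDDDDDDDDDD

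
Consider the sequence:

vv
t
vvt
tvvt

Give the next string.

vvttvvt

Each term (from the third on) is the two preceding terms concatenated in order: term 3 = vv·t = vvt.
Continuing: vvt · tvvt gives term 5.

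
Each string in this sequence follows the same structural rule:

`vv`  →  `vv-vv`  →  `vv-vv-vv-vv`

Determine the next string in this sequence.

vv-vv-vv-vv-vv-vv-vv-vv

Every step duplicates the string with '-' between the halves.
So the next term is two copies of vv-vv-vv-vv with '-' between the halves.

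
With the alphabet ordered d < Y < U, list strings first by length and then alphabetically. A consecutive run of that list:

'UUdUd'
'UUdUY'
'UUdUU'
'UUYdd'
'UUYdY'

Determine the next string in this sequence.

The successor of UUYdY increments the rightmost position that isn't already U and resets every position after it to d.

UUYdU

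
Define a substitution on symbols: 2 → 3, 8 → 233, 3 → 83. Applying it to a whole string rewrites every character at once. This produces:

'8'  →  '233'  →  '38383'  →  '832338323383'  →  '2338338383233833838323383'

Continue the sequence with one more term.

Replace each of the 25 characters of 2338338383233833838323383 in place — 3 83 83 233 83 83 233 83 233 83 3 83 83 233 83 83 233 83 233 83 3 83 83 233 83 — and concatenate.

383832338383233832338338383233838323383233833838323383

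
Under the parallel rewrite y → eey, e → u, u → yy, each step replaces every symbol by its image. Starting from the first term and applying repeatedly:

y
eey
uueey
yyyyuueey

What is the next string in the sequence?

Expanding yyyyuueey: y→eey, y→eey, y→eey, y→eey, u→yy, u→yy, e→u, e→u, y→eey. Concatenated: eey eey eey eey yy yy u u eey.

eeyeeyeeyeeyyyyyuueey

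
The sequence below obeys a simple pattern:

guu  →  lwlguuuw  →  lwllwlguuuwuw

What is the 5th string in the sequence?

lwllwllwllwlguuuwuwuwuw

Each term wraps the previous one in lwl on the left and uw on the right.
From lwllwlguuuwuw, 2 further steps: lwllwlguuuwuw → lwllwllwlguuuwuwuw → (answer).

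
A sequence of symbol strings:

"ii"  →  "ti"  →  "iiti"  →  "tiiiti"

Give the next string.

iititiiiti

This is a Fibonacci-style word recurrence s(k) = s(k−2)·s(k−1): e.g. ii·ti = iiti.
Continuing: iiti · tiiiti gives term 5.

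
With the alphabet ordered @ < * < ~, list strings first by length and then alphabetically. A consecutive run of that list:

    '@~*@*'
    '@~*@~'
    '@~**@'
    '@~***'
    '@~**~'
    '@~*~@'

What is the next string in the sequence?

@~*~*

Find the rightmost character of @~*~@ below ~, bump it to the next letter, and reset everything to its right to @.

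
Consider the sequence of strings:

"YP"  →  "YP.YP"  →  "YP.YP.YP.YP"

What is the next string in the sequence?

Each string is two copies of the previous one joined by '.'.
So the next term is two copies of YP.YP.YP.YP with '.' between the halves.

YP.YP.YP.YP.YP.YP.YP.YP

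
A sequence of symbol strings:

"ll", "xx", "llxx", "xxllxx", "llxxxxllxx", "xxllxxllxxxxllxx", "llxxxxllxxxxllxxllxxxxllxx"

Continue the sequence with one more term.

From term 3 onward, concatenate the second-to-last term with the last: ll·xx = llxx, xx·llxx = xxllxx, …
The next term joins xxllxxllxxxxllxx and llxxxxllxxxxllxxllxxxxllxx.

xxllxxllxxxxllxxllxxxxllxxxxllxxllxxxxllxx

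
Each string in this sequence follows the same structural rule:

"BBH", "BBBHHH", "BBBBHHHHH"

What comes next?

Term n consists of n+1 B's, followed by 2n-1 H's (n = 1, 2, …).
For the next term, n = 4, so the run lengths are 5, 7.

BBBBBHHHHHHH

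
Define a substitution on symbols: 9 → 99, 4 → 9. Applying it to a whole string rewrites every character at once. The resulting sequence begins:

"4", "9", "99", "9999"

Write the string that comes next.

Expanding 9999: 9→99, 9→99, 9→99, 9→99. Concatenated: 99 99 99 99.

99999999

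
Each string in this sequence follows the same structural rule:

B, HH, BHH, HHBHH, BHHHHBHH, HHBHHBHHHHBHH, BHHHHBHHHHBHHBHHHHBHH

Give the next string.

From term 3 onward, concatenate the second-to-last term with the last: B·HH = BHH, HH·BHH = HHBHH, …
So term 8 is HHBHHBHHHHBHH·BHHHHBHHHHBHHBHHHHBHH.

HHBHHBHHHHBHHBHHHHBHHHHBHHBHHHHBHH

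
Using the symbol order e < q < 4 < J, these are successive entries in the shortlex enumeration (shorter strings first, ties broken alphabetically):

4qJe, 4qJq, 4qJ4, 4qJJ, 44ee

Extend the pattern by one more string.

44eq

Treat 44ee as a base-4 numeral over the given alphabet and add one, carrying through any trailing J's.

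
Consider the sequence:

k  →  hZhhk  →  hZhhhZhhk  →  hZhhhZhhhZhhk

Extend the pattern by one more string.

The strings grow by a fixed prefix hZhh each time.
So the next term is hZhh·hZhhhZhhhZhhk.

hZhhhZhhhZhhhZhhk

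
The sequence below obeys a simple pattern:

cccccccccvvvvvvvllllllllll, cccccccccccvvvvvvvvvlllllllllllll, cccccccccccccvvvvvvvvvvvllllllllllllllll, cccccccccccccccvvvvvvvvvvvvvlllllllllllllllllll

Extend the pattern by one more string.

Reading off run lengths: c runs 9, 11, 13, 15; v runs 7, 9, 11, 13; l runs 10, 13, 16, 19 — each is linear in n, where the shown terms are n = 3, 4, 5, 6.
For the next term, n = 7, so the run lengths are 17, 15, 22.

cccccccccccccccccvvvvvvvvvvvvvvvllllllllllllllllllllll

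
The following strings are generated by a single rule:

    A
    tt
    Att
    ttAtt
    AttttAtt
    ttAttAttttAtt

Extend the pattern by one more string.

AttttAttttAttAttttAtt

This is a Fibonacci-style word recurrence s(k) = s(k−2)·s(k−1): e.g. A·tt = Att.
The next term joins AttttAtt and ttAttAttttAtt.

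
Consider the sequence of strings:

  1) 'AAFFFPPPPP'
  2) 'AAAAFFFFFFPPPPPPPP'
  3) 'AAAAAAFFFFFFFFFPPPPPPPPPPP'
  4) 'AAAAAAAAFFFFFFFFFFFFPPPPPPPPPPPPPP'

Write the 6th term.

AAAAAAAAAAAAFFFFFFFFFFFFFFFFFFPPPPPPPPPPPPPPPPPPPP

Reading off run lengths: A runs 2, 4, 6, 8; F runs 3, 6, 9, 12; P runs 5, 8, 11, 14 — each is linear in n (n = 1, 2, …).
For term 6, n = 6, so the run lengths are 12, 18, 20.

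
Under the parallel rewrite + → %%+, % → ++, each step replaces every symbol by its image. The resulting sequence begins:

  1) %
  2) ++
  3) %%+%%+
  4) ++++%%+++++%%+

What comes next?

%%+%%+%%+%%+++++%%+%%+%%+%%+%%+++++%%+

φ(++++%%+++++%%+) expands symbol-by-symbol to %%+ %%+ %%+ %%+ ++ ++ %%+ %%+ %%+ %%+ %%+ ++ ++ %%+; joining the 14 pieces gives the next term.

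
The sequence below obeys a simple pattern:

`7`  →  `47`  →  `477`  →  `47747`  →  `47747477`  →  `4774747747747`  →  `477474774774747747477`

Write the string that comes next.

4774747747747477474774774747747747

Each term (from the third on) is the previous term followed by the one before it: term 3 = 47·7 = 477.
So term 8 is 477474774774747747477·4774747747747.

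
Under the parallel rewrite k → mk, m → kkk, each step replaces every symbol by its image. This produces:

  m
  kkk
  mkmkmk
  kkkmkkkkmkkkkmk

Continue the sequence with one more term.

Replace each of the 15 characters of kkkmkkkkmkkkkmk in place — mk mk mk kkk mk mk mk mk kkk mk mk mk mk kkk mk — and concatenate.

mkmkmkkkkmkmkmkmkkkkmkmkmkmkkkkmk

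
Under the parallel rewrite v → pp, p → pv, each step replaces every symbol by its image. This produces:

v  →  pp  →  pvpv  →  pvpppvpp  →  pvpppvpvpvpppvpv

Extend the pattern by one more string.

Rewriting the 16 symbols of pvpppvpvpvpppvpv one by one yields pv pp pv pv pv pp pv pp pv pp pv pv pv pp pv pp; concatenated:

pvpppvpvpvpppvpppvpppvpvpvpppvpp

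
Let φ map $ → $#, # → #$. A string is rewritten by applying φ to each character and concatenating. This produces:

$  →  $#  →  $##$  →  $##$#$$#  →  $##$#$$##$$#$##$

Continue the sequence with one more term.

Replace each of the 16 characters of $##$#$$##$$#$##$ in place — $# #$ #$ $# #$ $# $# #$ #$ $# $# #$ $# #$ #$ $# — and concatenate.

$##$#$$##$$#$##$#$$#$##$$##$#$$#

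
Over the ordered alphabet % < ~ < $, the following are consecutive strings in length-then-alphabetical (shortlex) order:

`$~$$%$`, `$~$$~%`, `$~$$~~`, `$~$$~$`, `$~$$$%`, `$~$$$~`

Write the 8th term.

$$%%%%

Advancing 2 positions from $~$$$~ through $~$$$~ → $~$$$$ reaches term 8.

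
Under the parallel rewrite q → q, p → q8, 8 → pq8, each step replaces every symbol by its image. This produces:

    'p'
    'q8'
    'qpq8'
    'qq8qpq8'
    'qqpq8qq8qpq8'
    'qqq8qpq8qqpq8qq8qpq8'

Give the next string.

qqqpq8qq8qpq8qqq8qpq8qqpq8qq8qpq8

φ(qqq8qpq8qqpq8qq8qpq8) expands symbol-by-symbol to q q q pq8 q q8 q pq8 q q q8 q pq8 q q pq8 q q8 q pq8; joining the 20 pieces gives the next term.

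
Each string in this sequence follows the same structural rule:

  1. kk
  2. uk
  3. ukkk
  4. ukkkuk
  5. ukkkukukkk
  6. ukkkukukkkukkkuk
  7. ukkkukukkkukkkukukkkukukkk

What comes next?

From term 3 onward, concatenate the last term with the second-to-last: uk·kk = ukkk, ukkk·uk = ukkkuk, …
Continuing: ukkkukukkkukkkukukkkukukkk · ukkkukukkkukkkuk gives term 8.

ukkkukukkkukkkukukkkukukkkukkkukukkkukkkuk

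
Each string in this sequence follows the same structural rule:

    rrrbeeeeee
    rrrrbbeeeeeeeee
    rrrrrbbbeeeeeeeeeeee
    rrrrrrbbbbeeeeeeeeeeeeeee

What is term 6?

rrrrrrrrbbbbbbeeeeeeeeeeeeeeeeeeeee

The n-th term is n+1 r's then n-1 b's then 3n e's, where the shown terms are n = 2, 3, 4, 5.
At n = 7 the blocks have lengths 8, 6, 21.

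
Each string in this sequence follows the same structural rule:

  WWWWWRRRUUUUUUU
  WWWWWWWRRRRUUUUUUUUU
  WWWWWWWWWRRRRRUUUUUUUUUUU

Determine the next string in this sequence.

WWWWWWWWWWWRRRRRRUUUUUUUUUUUUU

Each string has the form W^{2n-1} R^{n} U^{2n+1}, where the shown terms are n = 3, 4, 5.
For the next term, n = 6, so the run lengths are 11, 6, 13.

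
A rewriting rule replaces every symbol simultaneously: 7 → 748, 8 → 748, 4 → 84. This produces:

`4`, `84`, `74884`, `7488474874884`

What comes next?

φ(7488474874884) expands symbol-by-symbol to 748 84 748 748 84 748 84 748 748 84 748 748 84; joining the 13 pieces gives the next term.

7488474874884748847487488474874884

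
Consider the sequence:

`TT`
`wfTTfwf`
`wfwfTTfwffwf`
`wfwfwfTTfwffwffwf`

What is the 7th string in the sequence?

wfwfwfwfwfwfTTfwffwffwffwffwffwf

s(k+1) = wf·s(k)·fwf, so each term gains wf as a prefix and fwf as a suffix.
From wfwfwfTTfwffwffwf, 3 further steps: wfwfwfTTfwffwffwf → wfwfwfwfTTfwffwffwffwf → wfwfwfwfwfTTfwffwffwffwffwf → (answer).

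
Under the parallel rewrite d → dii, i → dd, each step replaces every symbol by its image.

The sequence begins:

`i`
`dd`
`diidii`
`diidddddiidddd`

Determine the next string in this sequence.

Rewriting the 14 symbols of diidddddiidddd one by one yields dii dd dd dii dii dii dii dii dd dd dii dii dii dii; concatenated:

diidddddiidiidiidiidiidddddiidiidiidii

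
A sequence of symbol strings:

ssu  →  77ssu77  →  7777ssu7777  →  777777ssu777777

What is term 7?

777777777777ssu777777777777

s(k+1) = 77·s(k)·77, so each term gains 77 as a prefix and 77 as a suffix.
From 777777ssu777777, 3 further steps: 777777ssu777777 → 77777777ssu77777777 → 7777777777ssu7777777777 → (answer).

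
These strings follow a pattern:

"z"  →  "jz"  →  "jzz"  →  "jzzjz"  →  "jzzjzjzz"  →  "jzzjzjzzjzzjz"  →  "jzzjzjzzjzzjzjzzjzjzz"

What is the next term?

jzzjzjzzjzzjzjzzjzjzzjzzjzjzzjzzjz

Each term (from the third on) is the previous term followed by the one before it: term 3 = jz·z = jzz.
The next term joins jzzjzjzzjzzjzjzzjzjzz and jzzjzjzzjzzjz.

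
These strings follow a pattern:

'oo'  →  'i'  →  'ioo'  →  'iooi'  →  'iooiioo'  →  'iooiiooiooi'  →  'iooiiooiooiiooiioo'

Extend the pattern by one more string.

This is a Fibonacci-style word recurrence s(k) = s(k−1)·s(k−2): e.g. i·oo = ioo.
So term 8 is iooiiooiooiiooiioo·iooiiooiooi.

iooiiooiooiiooiiooiooiiooiooi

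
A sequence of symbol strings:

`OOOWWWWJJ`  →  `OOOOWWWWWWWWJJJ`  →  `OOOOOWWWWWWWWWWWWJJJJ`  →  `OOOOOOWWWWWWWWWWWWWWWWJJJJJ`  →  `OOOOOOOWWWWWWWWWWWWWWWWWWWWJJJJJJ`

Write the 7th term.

OOOOOOOOOWWWWWWWWWWWWWWWWWWWWWWWWWWWWJJJJJJJJ

Each string has the form O^{n+2} W^{4n} J^{n+1} (n = 1, 2, …).
For term 7, n = 7, so the run lengths are 9, 28, 8.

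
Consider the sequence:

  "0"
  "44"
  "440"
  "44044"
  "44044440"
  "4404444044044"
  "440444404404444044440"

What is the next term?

From term 3 onward, concatenate the last term with the second-to-last: 44·0 = 440, 440·44 = 44044, …
Continuing: 440444404404444044440 · 4404444044044 gives term 8.

4404444044044440444404404444044044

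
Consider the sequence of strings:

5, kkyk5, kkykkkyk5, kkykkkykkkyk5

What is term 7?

kkykkkykkkykkkykkkykkkyk5

Every step adds kkyk at the front: s(k+1) = kkyk·s(k).
From kkykkkykkkyk5, 3 further steps: kkykkkykkkyk5 → kkykkkykkkykkkyk5 → kkykkkykkkykkkykkkyk5 → (answer).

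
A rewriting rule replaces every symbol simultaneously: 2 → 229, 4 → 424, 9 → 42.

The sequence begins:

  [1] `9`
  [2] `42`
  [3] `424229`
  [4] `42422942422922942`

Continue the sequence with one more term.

Applying the rule to each of the 17 symbols of 42422942422922942 gives the pieces 424 229 424 229 229 42 424 229 424 229 229 42 229 229 42 424 229, which concatenate to the answer.

424229424229229424242294242292294222922942424229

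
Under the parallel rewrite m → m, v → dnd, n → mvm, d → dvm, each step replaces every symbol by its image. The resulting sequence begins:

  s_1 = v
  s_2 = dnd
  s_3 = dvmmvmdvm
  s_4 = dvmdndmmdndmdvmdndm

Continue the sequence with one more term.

φ(dvmdndmmdndmdvmdndm) expands symbol-by-symbol to dvm dnd m dvm mvm dvm m m dvm mvm dvm m dvm dnd m dvm mvm dvm m; joining the 19 pieces gives the next term.

dvmdndmdvmmvmdvmmmdvmmvmdvmmdvmdndmdvmmvmdvmm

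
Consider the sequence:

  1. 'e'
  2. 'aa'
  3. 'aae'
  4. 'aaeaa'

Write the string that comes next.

From term 3 onward, concatenate the last term with the second-to-last: aa·e = aae, aae·aa = aaeaa, …
Continuing: aaeaa · aae gives term 5.

aaeaaaae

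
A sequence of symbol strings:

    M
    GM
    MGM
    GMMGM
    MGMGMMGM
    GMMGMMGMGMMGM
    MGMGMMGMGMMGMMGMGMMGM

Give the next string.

GMMGMMGMGMMGMMGMGMMGMGMMGMMGMGMMGM

Each term (from the third on) is the two preceding terms concatenated in order: term 3 = M·GM = MGM.
The next term joins GMMGMMGMGMMGM and MGMGMMGMGMMGMMGMGMMGM.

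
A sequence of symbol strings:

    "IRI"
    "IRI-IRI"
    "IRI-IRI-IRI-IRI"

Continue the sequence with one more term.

Each string is two copies of the previous one joined by '-'.
One more doubling of IRI-IRI-IRI-IRI gives the answer.

IRI-IRI-IRI-IRI-IRI-IRI-IRI-IRI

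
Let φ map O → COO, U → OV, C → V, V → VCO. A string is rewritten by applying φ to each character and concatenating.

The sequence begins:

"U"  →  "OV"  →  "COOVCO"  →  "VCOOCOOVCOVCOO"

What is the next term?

Rewriting the 14 symbols of VCOOCOOVCOVCOO one by one yields VCO V COO COO V COO COO VCO V COO VCO V COO COO; concatenated:

VCOVCOOCOOVCOOCOOVCOVCOOVCOVCOOCOO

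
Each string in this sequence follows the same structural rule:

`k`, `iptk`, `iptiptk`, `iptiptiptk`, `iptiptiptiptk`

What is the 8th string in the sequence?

iptiptiptiptiptiptiptk

The strings grow by a fixed prefix ipt each time.
From iptiptiptiptk, 3 further steps: iptiptiptiptk → iptiptiptiptiptk → iptiptiptiptiptiptk → (answer).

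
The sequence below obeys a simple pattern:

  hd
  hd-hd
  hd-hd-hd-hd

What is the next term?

s(k+1) = s(k)·-·s(k) — each term doubles the last with '-' between the halves.
Doubling hd-hd-hd-hd with '-' between the halves:

hd-hd-hd-hd-hd-hd-hd-hd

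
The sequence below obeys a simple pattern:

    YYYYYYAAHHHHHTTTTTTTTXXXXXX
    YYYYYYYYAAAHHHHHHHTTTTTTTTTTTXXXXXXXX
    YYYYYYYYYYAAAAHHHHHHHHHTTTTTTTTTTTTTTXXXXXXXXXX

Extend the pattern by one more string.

Reading off run lengths: Y runs 6, 8, 10; A runs 2, 3, 4; H runs 5, 7, 9; T runs 8, 11, 14; X runs 6, 8, 10 — each is linear in n, where the shown terms are n = 3, 4, 5.
For the next term, n = 6, so the run lengths are 12, 5, 11, 17, 12.

YYYYYYYYYYYYAAAAAHHHHHHHHHHHTTTTTTTTTTTTTTTTTXXXXXXXXXXXX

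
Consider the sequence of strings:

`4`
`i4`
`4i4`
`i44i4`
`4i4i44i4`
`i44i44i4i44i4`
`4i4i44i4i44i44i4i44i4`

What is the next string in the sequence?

Each term (from the third on) is the two preceding terms concatenated in order: term 3 = 4·i4 = 4i4.
Continuing: i44i44i4i44i4 · 4i4i44i4i44i44i4i44i4 gives term 8.

i44i44i4i44i44i4i44i4i44i44i4i44i4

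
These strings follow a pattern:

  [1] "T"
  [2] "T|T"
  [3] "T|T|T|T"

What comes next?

T|T|T|T|T|T|T|T

Every step duplicates the string with '|' between the halves.
One more doubling of T|T|T|T gives the answer.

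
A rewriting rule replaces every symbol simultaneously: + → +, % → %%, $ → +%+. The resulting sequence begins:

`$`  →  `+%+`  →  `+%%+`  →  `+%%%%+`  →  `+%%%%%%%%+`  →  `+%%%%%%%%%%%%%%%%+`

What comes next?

+%%%%%%%%%%%%%%%%%%%%%%%%%%%%%%%%+

Applying the rule to each of the 18 symbols of +%%%%%%%%%%%%%%%%+ gives the pieces + %% %% %% %% %% %% %% %% %% %% %% %% %% %% %% %% +, which concatenate to the answer.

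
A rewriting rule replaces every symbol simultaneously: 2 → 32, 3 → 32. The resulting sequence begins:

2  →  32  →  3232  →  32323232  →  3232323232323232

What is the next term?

32323232323232323232323232323232

Applying the rule to each of the 16 symbols of 3232323232323232 gives the pieces 32 32 32 32 32 32 32 32 32 32 32 32 32 32 32 32, which concatenate to the answer.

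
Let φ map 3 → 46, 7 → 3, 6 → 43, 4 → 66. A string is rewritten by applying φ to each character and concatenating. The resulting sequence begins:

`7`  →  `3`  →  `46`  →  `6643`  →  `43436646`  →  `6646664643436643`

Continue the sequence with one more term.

φ(6646664643436643) expands symbol-by-symbol to 43 43 66 43 43 43 66 43 66 46 66 46 43 43 66 46; joining the 16 pieces gives the next term.

43436643434366436646664643436646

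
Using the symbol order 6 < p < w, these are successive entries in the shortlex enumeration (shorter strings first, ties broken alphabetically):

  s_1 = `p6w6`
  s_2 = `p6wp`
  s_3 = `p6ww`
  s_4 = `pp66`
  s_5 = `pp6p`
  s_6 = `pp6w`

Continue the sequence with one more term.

The successor of pp6w increments the rightmost position that isn't already w and resets every position after it to 6.

ppp6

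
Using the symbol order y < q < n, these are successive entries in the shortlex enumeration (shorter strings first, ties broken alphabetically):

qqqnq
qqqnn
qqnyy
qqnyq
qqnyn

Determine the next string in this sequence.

qqnqy

The successor of qqnyn increments the rightmost position that isn't already n and resets every position after it to y.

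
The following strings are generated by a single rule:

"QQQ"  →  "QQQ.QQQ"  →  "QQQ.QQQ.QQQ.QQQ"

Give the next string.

s(k+1) = s(k)·.·s(k) — each term doubles the last with '.' between the halves.
Doubling QQQ.QQQ.QQQ.QQQ with '.' between the halves:

QQQ.QQQ.QQQ.QQQ.QQQ.QQQ.QQQ.QQQ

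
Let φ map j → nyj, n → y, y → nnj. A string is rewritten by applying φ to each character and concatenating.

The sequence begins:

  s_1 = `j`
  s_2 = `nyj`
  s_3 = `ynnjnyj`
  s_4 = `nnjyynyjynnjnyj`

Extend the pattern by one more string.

Rewriting the 15 symbols of nnjyynyjynnjnyj one by one yields y y nyj nnj nnj y nnj nyj nnj y y nyj y nnj nyj; concatenated:

yynyjnnjnnjynnjnyjnnjyynyjynnjnyj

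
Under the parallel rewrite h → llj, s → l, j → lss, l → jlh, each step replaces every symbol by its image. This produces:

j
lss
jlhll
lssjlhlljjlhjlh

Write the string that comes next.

jlhlllssjlhlljjlhjlhlsslssjlhlljlssjlhllj

φ(lssjlhlljjlhjlh) expands symbol-by-symbol to jlh l l lss jlh llj jlh jlh lss lss jlh llj lss jlh llj; joining the 15 pieces gives the next term.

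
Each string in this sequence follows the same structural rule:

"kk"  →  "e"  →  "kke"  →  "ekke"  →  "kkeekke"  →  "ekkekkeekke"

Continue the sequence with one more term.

kkeekkeekkekkeekke

From term 3 onward, concatenate the second-to-last term with the last: kk·e = kke, e·kke = ekke, …
The next term joins kkeekke and ekkekkeekke.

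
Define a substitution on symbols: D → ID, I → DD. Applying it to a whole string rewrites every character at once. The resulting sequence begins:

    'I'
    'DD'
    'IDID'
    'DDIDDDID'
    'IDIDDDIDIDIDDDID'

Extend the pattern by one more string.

DDIDDDIDIDIDDDIDDDIDDDIDIDIDDDID

φ(IDIDDDIDIDIDDDID) expands symbol-by-symbol to DD ID DD ID ID ID DD ID DD ID DD ID ID ID DD ID; joining the 16 pieces gives the next term.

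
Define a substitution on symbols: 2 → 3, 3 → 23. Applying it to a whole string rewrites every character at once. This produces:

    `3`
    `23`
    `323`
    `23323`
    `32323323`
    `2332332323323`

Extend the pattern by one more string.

Replace each of the 13 characters of 2332332323323 in place — 3 23 23 3 23 23 3 23 3 23 23 3 23 — and concatenate.

323233232332332323323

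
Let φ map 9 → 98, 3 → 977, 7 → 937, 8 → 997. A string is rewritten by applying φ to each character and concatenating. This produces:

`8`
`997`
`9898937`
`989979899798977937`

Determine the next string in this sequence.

989979898937989979898937989979893793798977937

φ(989979899798977937) expands symbol-by-symbol to 98 997 98 98 937 98 997 98 98 937 98 997 98 937 937 98 977 937; joining the 18 pieces gives the next term.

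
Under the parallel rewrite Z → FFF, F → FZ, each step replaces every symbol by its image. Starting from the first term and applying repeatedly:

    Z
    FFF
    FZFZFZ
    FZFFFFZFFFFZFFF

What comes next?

FZFFFFZFZFZFZFFFFZFZFZFZFFFFZFZFZ

Replace each of the 15 characters of FZFFFFZFFFFZFFF in place — FZ FFF FZ FZ FZ FZ FFF FZ FZ FZ FZ FFF FZ FZ FZ — and concatenate.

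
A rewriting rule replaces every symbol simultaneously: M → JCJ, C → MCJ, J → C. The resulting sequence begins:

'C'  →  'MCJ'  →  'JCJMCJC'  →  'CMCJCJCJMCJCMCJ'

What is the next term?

MCJJCJMCJCMCJCMCJCJCJMCJCMCJJCJMCJC

Replace each of the 15 characters of CMCJCJCJMCJCMCJ in place — MCJ JCJ MCJ C MCJ C MCJ C JCJ MCJ C MCJ JCJ MCJ C — and concatenate.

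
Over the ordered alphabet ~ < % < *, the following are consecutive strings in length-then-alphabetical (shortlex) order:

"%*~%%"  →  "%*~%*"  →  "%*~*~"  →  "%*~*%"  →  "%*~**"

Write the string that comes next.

Treat %*~** as a base-3 numeral over the given alphabet and add one, carrying through any trailing *'s.

%*%~~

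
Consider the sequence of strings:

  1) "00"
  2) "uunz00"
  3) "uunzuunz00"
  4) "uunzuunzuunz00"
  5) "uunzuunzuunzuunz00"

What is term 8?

uunzuunzuunzuunzuunzuunzuunz00

Every step adds uunz at the front: s(k+1) = uunz·s(k).
From uunzuunzuunzuunz00, 3 further steps: uunzuunzuunzuunz00 → uunzuunzuunzuunzuunz00 → uunzuunzuunzuunzuunzuunz00 → (answer).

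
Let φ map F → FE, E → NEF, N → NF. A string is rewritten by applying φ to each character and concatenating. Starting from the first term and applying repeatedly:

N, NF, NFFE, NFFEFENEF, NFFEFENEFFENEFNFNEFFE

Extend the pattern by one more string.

φ(NFFEFENEFFENEFNFNEFFE) expands symbol-by-symbol to NF FE FE NEF FE NEF NF NEF FE FE NEF NF NEF FE NF FE NF NEF FE FE NEF; joining the 21 pieces gives the next term.

NFFEFENEFFENEFNFNEFFEFENEFNFNEFFENFFENFNEFFEFENEF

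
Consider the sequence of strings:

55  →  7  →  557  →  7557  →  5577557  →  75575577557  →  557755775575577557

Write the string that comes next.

Each term (from the third on) is the two preceding terms concatenated in order: term 3 = 55·7 = 557.
Continuing: 75575577557 · 557755775575577557 gives term 8.

75575577557557755775575577557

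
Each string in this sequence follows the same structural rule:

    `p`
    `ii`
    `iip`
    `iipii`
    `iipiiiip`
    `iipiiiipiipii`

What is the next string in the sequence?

This is a Fibonacci-style word recurrence s(k) = s(k−1)·s(k−2): e.g. ii·p = iip.
The next term joins iipiiiipiipii and iipiiiip.

iipiiiipiipiiiipiiiip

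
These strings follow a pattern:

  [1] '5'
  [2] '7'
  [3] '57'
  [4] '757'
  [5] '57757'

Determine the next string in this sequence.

From term 3 onward, concatenate the second-to-last term with the last: 5·7 = 57, 7·57 = 757, …
The next term joins 757 and 57757.

75757757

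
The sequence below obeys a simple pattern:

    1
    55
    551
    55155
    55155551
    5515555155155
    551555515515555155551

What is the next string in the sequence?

From term 3 onward, concatenate the last term with the second-to-last: 55·1 = 551, 551·55 = 55155, …
Continuing: 551555515515555155551 · 5515555155155 gives term 8.

5515555155155551555515515555155155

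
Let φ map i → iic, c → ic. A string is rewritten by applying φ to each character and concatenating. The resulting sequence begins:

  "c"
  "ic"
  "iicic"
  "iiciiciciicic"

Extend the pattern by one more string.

Rewriting the 13 symbols of iiciiciciicic one by one yields iic iic ic iic iic ic iic ic iic iic ic iic ic; concatenated:

iiciiciciiciiciciiciciiciiciciicic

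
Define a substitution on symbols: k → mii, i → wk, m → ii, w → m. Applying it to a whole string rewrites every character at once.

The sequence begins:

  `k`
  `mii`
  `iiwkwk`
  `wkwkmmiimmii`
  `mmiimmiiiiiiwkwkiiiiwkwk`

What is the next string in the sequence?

iiiiwkwkiiiiwkwkwkwkwkwkmmiimmiiwkwkwkwkmmiimmii

Replace each of the 24 characters of mmiimmiiiiiiwkwkiiiiwkwk in place — ii ii wk wk ii ii wk wk wk wk wk wk m mii m mii wk wk wk wk m mii m mii — and concatenate.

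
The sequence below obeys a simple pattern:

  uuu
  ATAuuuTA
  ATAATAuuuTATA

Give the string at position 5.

s(k+1) = ATA·s(k)·TA, so each term gains ATA as a prefix and TA as a suffix.
From ATAATAuuuTATA, 2 further steps: ATAATAuuuTATA → ATAATAATAuuuTATATA → (answer).

ATAATAATAATAuuuTATATATA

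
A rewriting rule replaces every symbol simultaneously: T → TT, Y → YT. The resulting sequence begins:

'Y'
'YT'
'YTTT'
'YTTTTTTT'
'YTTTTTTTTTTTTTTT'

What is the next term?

Rewriting the 16 symbols of YTTTTTTTTTTTTTTT one by one yields YT TT TT TT TT TT TT TT TT TT TT TT TT TT TT TT; concatenated:

YTTTTTTTTTTTTTTTTTTTTTTTTTTTTTTT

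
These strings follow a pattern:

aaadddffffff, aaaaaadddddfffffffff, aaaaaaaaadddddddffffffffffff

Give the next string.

Each string has the form a^{3n} d^{2n+1} f^{3n+3} (n = 1, 2, …).
For the next term, n = 4, so the run lengths are 12, 9, 15.

aaaaaaaaaaaadddddddddfffffffffffffff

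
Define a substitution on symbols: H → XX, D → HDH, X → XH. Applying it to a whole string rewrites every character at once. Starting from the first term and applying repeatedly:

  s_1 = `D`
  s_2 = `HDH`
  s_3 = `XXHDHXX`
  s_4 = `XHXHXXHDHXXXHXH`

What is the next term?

Rewriting the 15 symbols of XHXHXXHDHXXXHXH one by one yields XH XX XH XX XH XH XX HDH XX XH XH XH XX XH XX; concatenated:

XHXXXHXXXHXHXXHDHXXXHXHXHXXXHXX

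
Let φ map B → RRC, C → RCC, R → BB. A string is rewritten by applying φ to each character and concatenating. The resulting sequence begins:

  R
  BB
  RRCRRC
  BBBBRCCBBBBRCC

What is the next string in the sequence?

φ(BBBBRCCBBBBRCC) expands symbol-by-symbol to RRC RRC RRC RRC BB RCC RCC RRC RRC RRC RRC BB RCC RCC; joining the 14 pieces gives the next term.

RRCRRCRRCRRCBBRCCRCCRRCRRCRRCRRCBBRCCRCC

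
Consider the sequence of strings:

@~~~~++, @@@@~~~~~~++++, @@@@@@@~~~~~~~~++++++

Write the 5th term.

Reading off run lengths: @ runs 1, 4, 7; ~ runs 4, 6, 8; + runs 2, 4, 6 — each is linear in n (n = 1, 2, …).
For term 5, n = 5, so the run lengths are 13, 12, 10.

@@@@@@@@@@@@@~~~~~~~~~~~~++++++++++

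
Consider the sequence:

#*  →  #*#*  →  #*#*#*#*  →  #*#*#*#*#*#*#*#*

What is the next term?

Every step duplicates the string.
So the next term is two copies of #*#*#*#*#*#*#*#*.

#*#*#*#*#*#*#*#*#*#*#*#*#*#*#*#*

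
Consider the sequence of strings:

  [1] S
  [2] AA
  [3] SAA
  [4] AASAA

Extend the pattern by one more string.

SAAAASAA

From term 3 onward, concatenate the second-to-last term with the last: S·AA = SAA, AA·SAA = AASAA, …
So term 5 is SAA·AASAA.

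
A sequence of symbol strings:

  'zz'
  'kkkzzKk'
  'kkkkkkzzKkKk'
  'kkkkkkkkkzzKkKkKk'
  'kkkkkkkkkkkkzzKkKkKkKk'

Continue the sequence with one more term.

Every step adds kkk to the front and Kk to the end of the previous string.
One more step from kkkkkkkkkkkkzzKkKkKkKk gives the answer.

kkkkkkkkkkkkkkkzzKkKkKkKkKk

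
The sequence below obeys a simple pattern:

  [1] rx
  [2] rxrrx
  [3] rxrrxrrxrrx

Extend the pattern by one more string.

s(k+1) = s(k)·r·s(k) — each term doubles the last with 'r' between the halves.
One more doubling of rxrrxrrxrrx gives the answer.

rxrrxrrxrrxrrxrrxrrxrrx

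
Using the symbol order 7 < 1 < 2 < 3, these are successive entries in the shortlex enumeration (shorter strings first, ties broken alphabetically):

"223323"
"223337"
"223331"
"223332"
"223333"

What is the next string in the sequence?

Find the rightmost character of 223333 below 3, bump it to the next letter, and reset everything to its right to 7.

237777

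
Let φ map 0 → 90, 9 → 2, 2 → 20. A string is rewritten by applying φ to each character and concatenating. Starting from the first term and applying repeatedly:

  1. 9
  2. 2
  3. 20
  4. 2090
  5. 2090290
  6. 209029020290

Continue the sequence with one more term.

Apply φ to 209029020290 symbol by symbol: 2→20, 0→90, 9→2, 0→90, 2→20, 9→2, 0→90, 2→20, 0→90, 2→20, 9→2, 0→90; joined: 20 90 2 90 20 2 90 20 90 20 2 90.

209029020290209020290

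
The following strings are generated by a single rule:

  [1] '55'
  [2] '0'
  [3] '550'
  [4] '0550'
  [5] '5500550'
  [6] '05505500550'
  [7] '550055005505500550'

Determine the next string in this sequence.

Each term (from the third on) is the two preceding terms concatenated in order: term 3 = 55·0 = 550.
Continuing: 05505500550 · 550055005505500550 gives term 8.

05505500550550055005505500550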